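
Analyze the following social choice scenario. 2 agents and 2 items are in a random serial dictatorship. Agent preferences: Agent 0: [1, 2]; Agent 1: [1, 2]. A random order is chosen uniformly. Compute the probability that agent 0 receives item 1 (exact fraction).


Step 1: Agent 0 wants item 1
Step 2: There are 2 possible orderings of agents
Step 3: In 1 orderings, agent 0 gets item 1
Step 4: Probability = 1/2

1/2


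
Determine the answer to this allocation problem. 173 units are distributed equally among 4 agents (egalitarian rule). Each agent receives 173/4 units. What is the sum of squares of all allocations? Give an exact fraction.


Step 1: Each agent's share = 173/4
Step 2: Square of each share = (173/4)^2 = 29929/16
Step 3: Sum of squares = 4 * 29929/16 = 29929/4

29929/4


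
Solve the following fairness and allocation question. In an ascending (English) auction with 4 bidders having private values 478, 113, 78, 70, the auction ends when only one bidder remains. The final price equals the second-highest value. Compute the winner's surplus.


Step 1: Identify the highest value: 478
Step 2: Identify the second-highest value: 113
Step 3: The final price = second-highest value = 113
Step 4: Surplus = 478 - 113 = 365

365


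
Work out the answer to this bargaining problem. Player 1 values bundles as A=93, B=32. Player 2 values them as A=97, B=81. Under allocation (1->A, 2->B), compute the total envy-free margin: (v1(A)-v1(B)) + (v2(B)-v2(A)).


Step 1: Player 1's margin = v1(A) - v1(B) = 93 - 32 = 61
Step 2: Player 2's margin = v2(B) - v2(A) = 81 - 97 = -16
Step 3: Total margin = 61 + -16 = 45

45


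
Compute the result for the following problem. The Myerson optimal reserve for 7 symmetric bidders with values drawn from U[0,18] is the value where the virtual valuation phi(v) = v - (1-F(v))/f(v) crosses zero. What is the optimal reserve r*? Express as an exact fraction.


Step 1: For U[0,18], F(v) = v/18 and f(v) = 1/18
Step 2: phi(v) = v - (1 - v/18)/(1/18) = v - (18 - v) = 2v - 18
Step 3: Set phi(r*) = 0: 2r* - 18 = 0
Step 4: r* = 18/2 = 9 (the number of bidders n = 7 does not enter)

9


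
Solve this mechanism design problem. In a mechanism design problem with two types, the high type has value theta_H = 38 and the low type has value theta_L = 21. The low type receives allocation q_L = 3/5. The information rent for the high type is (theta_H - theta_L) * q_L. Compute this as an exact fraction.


Step 1: theta_H - theta_L = 38 - 21 = 17
Step 2: Information rent = (theta_H - theta_L) * q_L
Step 3: = 17 * 3/5
Step 4: = 51/5

51/5


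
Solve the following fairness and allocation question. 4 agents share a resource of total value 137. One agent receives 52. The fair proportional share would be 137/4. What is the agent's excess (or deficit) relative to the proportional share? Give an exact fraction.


Step 1: Proportional share = 137/4
Step 2: Agent's actual allocation = 52
Step 3: Excess = 52 - 137/4 = 71/4

71/4


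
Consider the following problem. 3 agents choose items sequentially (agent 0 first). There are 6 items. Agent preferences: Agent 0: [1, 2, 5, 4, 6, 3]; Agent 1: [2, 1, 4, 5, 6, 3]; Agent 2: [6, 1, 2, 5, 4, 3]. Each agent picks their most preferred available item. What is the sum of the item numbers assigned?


Step 1: Agent 0 picks item 1
Step 2: Agent 1 picks item 2
Step 3: Agent 2 picks item 6
Step 4: Sum = 1 + 2 + 6 = 9

9


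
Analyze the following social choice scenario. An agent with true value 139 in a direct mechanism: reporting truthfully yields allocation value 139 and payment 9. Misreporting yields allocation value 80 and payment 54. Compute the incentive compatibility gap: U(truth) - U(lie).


Step 1: U(truth) = value - payment = 139 - 9 = 130
Step 2: U(lie) = allocation - payment = 80 - 54 = 26
Step 3: IC gap = 130 - 26 = 104

104


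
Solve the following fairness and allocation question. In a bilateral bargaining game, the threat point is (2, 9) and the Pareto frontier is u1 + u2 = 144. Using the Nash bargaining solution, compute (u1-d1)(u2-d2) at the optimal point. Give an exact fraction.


Step 1: The Nash solution splits surplus symmetrically above the disagreement point
Step 2: u1 = (total + d1 - d2)/2 = (144 + 2 - 9)/2 = 137/2
Step 3: u2 = (total - d1 + d2)/2 = (144 - 2 + 9)/2 = 151/2
Step 4: Nash product = (137/2 - 2) * (151/2 - 9)
Step 5: = 133/2 * 133/2 = 17689/4

17689/4


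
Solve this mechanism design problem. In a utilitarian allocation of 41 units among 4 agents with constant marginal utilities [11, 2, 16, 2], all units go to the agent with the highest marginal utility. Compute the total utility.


Step 1: The marginal utilities are [11, 2, 16, 2]
Step 2: The highest marginal utility is 16
Step 3: All 41 units go to that agent
Step 4: Total utility = 16 * 41 = 656

656


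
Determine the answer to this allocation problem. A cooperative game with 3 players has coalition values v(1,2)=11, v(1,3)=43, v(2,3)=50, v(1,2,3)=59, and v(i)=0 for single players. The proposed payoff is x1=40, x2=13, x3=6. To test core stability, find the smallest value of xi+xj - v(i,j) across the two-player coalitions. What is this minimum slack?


Step 1: Slack for coalition (1,2): x1+x2 - v12 = 53 - 11 = 42
Step 2: Slack for coalition (1,3): x1+x3 - v13 = 46 - 43 = 3
Step 3: Slack for coalition (2,3): x2+x3 - v23 = 19 - 50 = -31
Step 4: Minimum slack = min(42, 3, -31) = -31, attained by (2,3); coalition (2,3) can block (slack < 0), so the allocation is not in the core

-31


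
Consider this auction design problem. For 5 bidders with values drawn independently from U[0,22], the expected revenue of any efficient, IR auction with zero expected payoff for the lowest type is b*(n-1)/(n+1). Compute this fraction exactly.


Step 1: By Revenue Equivalence, expected revenue = b*(n-1)/(n+1)
Step 2: Substituting n = 5, b = 22
Step 3: Revenue = 22*(5-1)/(5+1) = 22*4/6
Step 4: Revenue = 88/6 = 44/3

44/3


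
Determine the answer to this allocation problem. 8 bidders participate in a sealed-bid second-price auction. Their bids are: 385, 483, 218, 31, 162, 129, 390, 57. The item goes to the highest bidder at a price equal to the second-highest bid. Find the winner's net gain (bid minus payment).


Step 1: Sort bids in descending order: 483, 390, 385, 218, 162, 129, 57, 31
Step 2: The winning bid is the highest: 483
Step 3: The payment equals the second-highest bid: 390
Step 4: Surplus = winner's bid - payment = 483 - 390 = 93

93


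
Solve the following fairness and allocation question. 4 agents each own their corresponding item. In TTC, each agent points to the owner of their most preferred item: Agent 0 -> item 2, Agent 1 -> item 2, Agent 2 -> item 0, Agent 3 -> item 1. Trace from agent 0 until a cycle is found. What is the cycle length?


Step 1: Trace the pointer graph from agent 0: 0 -> 2 -> 0
Step 2: A cycle is detected when we revisit agent 0
Step 3: The cycle is: 0 -> 2 -> 0
Step 4: Cycle length = 2

2


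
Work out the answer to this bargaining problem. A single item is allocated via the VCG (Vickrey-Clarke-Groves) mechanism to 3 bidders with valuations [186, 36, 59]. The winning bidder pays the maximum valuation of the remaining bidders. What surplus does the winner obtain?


Step 1: The winner is the agent with the highest value: agent 0 with value 186
Step 2: Values of other agents: [36, 59]
Step 3: VCG payment = max of others' values = 59
Step 4: Surplus = 186 - 59 = 127

127


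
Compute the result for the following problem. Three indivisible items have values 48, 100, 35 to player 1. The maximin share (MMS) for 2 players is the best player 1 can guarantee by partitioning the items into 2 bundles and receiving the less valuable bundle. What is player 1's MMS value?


Step 1: Item values = 48, 100, 35
Step 2: Enumerate all 2-bundle partitions and take the smaller bundle:
  Partition 1: {48} vs {100,35} -> bundles 48, 135; min = 48
  Partition 2: {100} vs {48,35} -> bundles 100, 83; min = 83
  Partition 3: {35} vs {48,100} -> bundles 35, 148; min = 35
Step 3: MMS = max(48, 83, 35) = 83

83


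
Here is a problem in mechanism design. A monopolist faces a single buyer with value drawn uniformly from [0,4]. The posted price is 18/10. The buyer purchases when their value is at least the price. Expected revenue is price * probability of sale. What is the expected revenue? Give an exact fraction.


Step 1: Posted price r = 9/5, value support [0,4]
Step 2: P(v >= r) = (4 - 9/5)/4 = 11/20
Step 3: Expected revenue = r * P(v >= r) = 9/5 * 11/20
Step 4: Revenue = 99/100

99/100


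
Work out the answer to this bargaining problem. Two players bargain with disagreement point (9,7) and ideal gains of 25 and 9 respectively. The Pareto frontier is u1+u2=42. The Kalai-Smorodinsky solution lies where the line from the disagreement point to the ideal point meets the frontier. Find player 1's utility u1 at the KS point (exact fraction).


Step 1: At the KS point, (u1-d1)/r1 = (u2-d2)/r2 = t and u1+u2 = 42
Step 2: u1 = d1 + r1*t and u2 = d2 + r2*t, so (d1 + r1*t) + (d2 + r2*t) = 42
Step 3: t = (42 - 9 - 7)/(25 + 9) = 26/34 = 13/17
Step 4: u1 = d1 + r1*t = 9 + 25 * 13/17 = 478/17
Step 5: (Check: u2 = d2 + r2*t = 236/17; u1+u2 = 478/17 + 236/17 = 42, on the frontier.)

478/17


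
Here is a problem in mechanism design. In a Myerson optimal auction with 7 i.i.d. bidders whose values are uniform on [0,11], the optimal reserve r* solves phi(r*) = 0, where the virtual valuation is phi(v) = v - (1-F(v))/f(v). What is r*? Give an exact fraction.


Step 1: For U[0,11], F(v) = v/11 and f(v) = 1/11
Step 2: phi(v) = v - (1 - v/11)/(1/11) = v - (11 - v) = 2v - 11
Step 3: Set phi(r*) = 0: 2r* - 11 = 0
Step 4: r* = 11/2 (the number of bidders n = 7 does not enter)

11/2


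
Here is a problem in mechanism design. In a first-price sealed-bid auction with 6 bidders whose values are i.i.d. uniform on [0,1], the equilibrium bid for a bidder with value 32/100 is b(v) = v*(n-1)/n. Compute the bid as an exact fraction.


Step 1: The symmetric BNE bidding function is b(v) = v * (n-1) / n
Step 2: Substitute v = 8/25 and n = 6
Step 3: b = 8/25 * 5/6
Step 4: b = 4/15

4/15


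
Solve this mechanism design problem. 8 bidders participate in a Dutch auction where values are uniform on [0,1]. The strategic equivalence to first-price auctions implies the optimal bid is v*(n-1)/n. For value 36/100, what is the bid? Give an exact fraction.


Step 1: Dutch auctions are strategically equivalent to first-price auctions
Step 2: The equilibrium bid is b(v) = v*(n-1)/n
Step 3: b = 9/25 * 7/8
Step 4: b = 63/200

63/200


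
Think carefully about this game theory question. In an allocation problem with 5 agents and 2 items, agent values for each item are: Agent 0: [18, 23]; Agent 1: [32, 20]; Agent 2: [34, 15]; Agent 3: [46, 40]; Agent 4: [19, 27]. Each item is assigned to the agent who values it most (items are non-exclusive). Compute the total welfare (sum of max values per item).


Step 1: For each item, find the maximum value among all agents.
Step 2: Item 0 -> Agent 3 (value 46)
Step 3: Item 1 -> Agent 3 (value 40)
Step 4: Total welfare = 46 + 40 = 86

86


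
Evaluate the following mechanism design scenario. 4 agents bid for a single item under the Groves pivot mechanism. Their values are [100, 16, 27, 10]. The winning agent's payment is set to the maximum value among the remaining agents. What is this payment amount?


Step 1: The efficient winner is agent 0 with value 100
Step 2: Other agents' values: [16, 27, 10]
Step 3: Pivot payment = max(others) = 27
Step 4: The winner pays 27

27


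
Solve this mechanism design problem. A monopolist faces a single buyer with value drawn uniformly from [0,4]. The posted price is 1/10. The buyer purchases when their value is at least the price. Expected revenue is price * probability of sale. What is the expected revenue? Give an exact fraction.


Step 1: Posted price r = 1/10, value support [0,4]
Step 2: P(v >= r) = (4 - 1/10)/4 = 39/40
Step 3: Expected revenue = r * P(v >= r) = 1/10 * 39/40
Step 4: Revenue = 39/400

39/400


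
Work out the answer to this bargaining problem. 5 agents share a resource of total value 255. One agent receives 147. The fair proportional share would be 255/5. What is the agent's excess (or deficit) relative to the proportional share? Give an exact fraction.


Step 1: Proportional share = 255/5 = 51
Step 2: Agent's actual allocation = 147
Step 3: Excess = 147 - 51 = 96

96


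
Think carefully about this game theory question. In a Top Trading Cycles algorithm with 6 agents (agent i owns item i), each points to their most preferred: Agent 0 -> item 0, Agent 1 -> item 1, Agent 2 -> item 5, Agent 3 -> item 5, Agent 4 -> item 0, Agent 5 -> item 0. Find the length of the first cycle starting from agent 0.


Step 1: Trace the pointer graph from agent 0: 0 -> 0
Step 2: A cycle is detected when we revisit agent 0
Step 3: The cycle is: 0 -> 0
Step 4: Cycle length = 1

1


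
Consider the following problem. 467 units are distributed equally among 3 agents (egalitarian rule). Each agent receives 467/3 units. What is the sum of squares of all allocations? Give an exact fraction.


Step 1: Each agent's share = 467/3
Step 2: Square of each share = (467/3)^2 = 218089/9
Step 3: Sum of squares = 3 * 218089/9 = 218089/3

218089/3


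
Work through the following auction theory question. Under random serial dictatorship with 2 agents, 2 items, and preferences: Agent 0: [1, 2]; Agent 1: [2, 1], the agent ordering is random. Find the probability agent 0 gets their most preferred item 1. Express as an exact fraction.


Step 1: Agent 0 wants item 1
Step 2: There are 2 possible orderings of agents
Step 3: In 2 orderings, agent 0 gets item 1
Step 4: Probability = 2/2 = 1

1


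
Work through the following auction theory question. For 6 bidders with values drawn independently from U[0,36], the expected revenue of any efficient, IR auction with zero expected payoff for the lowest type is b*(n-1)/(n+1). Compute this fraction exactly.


Step 1: By Revenue Equivalence, expected revenue = b*(n-1)/(n+1)
Step 2: Substituting n = 6, b = 36
Step 3: Revenue = 36*(6-1)/(6+1) = 36*5/7
Step 4: Revenue = 180/7

180/7


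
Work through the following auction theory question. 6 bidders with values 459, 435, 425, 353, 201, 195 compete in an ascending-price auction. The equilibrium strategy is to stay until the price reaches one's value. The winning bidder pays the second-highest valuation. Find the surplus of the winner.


Step 1: Identify the highest value: 459
Step 2: Identify the second-highest value: 435
Step 3: The final price = second-highest value = 435
Step 4: Surplus = 459 - 435 = 24

24


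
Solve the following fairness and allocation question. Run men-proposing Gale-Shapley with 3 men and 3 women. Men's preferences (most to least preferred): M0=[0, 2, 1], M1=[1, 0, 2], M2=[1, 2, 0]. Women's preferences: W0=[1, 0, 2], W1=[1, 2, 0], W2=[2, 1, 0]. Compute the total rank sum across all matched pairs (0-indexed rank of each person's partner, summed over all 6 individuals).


Step 1: Run Gale-Shapley (men propose, women hold best offer):
  M0 proposes to W0; she accepts
  M1 proposes to W1; she accepts
  M2 proposes to W1; rejected
  M2 proposes to W2; she accepts
Step 2: Final matching: W0-M0, W1-M1, W2-M2
Step 3: 0-indexed ranks (man's rank of his match, then woman's): 0 + 1 + 0 + 0 + 1 + 0
Step 4: Total rank sum = 2

2


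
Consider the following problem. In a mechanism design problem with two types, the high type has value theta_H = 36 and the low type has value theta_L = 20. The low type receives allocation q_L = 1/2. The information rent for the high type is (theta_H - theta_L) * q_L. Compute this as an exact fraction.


Step 1: theta_H - theta_L = 36 - 20 = 16
Step 2: Information rent = (theta_H - theta_L) * q_L
Step 3: = 16 * 1/2
Step 4: = 8

8


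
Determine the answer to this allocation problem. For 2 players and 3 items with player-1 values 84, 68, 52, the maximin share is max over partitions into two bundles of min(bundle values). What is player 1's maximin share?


Step 1: Item values = 84, 68, 52
Step 2: Enumerate all 2-bundle partitions and take the smaller bundle:
  Partition 1: {84} vs {68,52} -> bundles 84, 120; min = 84
  Partition 2: {68} vs {84,52} -> bundles 68, 136; min = 68
  Partition 3: {52} vs {84,68} -> bundles 52, 152; min = 52
Step 3: MMS = max(84, 68, 52) = 84

84


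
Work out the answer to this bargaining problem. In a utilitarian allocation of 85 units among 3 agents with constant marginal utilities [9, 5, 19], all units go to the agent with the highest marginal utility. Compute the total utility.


Step 1: The marginal utilities are [9, 5, 19]
Step 2: The highest marginal utility is 19
Step 3: All 85 units go to that agent
Step 4: Total utility = 19 * 85 = 1615

1615


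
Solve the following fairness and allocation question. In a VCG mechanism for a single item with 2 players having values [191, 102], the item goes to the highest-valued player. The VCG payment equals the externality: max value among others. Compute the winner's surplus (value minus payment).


Step 1: The winner is the agent with the highest value: agent 0 with value 191
Step 2: Values of other agents: [102]
Step 3: VCG payment = max of others' values = 102
Step 4: Surplus = 191 - 102 = 89

89


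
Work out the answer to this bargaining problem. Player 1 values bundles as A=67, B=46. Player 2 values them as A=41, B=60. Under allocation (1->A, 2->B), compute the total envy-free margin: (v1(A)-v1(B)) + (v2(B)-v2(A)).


Step 1: Player 1's margin = v1(A) - v1(B) = 67 - 46 = 21
Step 2: Player 2's margin = v2(B) - v2(A) = 60 - 41 = 19
Step 3: Total margin = 21 + 19 = 40

40


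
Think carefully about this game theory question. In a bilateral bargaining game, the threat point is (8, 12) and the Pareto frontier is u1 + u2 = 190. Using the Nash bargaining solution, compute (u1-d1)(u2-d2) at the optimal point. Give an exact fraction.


Step 1: The Nash solution splits surplus symmetrically above the disagreement point
Step 2: u1 = (total + d1 - d2)/2 = (190 + 8 - 12)/2 = 93
Step 3: u2 = (total - d1 + d2)/2 = (190 - 8 + 12)/2 = 97
Step 4: Nash product = (93 - 8) * (97 - 12)
Step 5: = 85 * 85 = 7225

7225


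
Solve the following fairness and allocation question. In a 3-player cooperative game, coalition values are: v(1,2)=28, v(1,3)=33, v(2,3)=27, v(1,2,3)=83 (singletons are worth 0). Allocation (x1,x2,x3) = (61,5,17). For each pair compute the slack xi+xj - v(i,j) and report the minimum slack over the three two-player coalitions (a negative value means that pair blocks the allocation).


Step 1: Slack for coalition (1,2): x1+x2 - v12 = 66 - 28 = 38
Step 2: Slack for coalition (1,3): x1+x3 - v13 = 78 - 33 = 45
Step 3: Slack for coalition (2,3): x2+x3 - v23 = 22 - 27 = -5
Step 4: Minimum slack = min(38, 45, -5) = -5, attained by (2,3); coalition (2,3) can block (slack < 0), so the allocation is not in the core

-5


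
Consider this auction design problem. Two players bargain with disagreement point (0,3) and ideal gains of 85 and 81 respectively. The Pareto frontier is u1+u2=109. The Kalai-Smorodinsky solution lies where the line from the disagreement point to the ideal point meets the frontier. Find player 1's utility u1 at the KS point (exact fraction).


Step 1: At the KS point, (u1-d1)/r1 = (u2-d2)/r2 = t and u1+u2 = 109
Step 2: u1 = d1 + r1*t and u2 = d2 + r2*t, so (d1 + r1*t) + (d2 + r2*t) = 109
Step 3: t = (109 - 0 - 3)/(85 + 81) = 106/166 = 53/83
Step 4: u1 = d1 + r1*t = 0 + 85 * 53/83 = 4505/83
Step 5: (Check: u2 = d2 + r2*t = 4542/83; u1+u2 = 4505/83 + 4542/83 = 109, on the frontier.)

4505/83


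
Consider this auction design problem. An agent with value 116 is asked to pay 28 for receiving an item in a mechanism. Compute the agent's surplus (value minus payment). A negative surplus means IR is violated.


Step 1: Surplus = value - payment = 116 - 28 = 88
Step 2: IR is satisfied (surplus >= 0)

88


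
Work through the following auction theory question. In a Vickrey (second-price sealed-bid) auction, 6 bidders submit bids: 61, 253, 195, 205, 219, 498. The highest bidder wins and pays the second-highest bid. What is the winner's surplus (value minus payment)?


Step 1: Sort bids in descending order: 498, 253, 219, 205, 195, 61
Step 2: The winning bid is the highest: 498
Step 3: The payment equals the second-highest bid: 253
Step 4: Surplus = winner's bid - payment = 498 - 253 = 245

245


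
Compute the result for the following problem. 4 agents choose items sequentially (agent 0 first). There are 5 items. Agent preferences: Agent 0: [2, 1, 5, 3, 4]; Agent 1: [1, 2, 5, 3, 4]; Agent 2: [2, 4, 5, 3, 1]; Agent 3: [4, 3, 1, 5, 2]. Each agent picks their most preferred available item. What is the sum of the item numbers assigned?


Step 1: Agent 0 picks item 2
Step 2: Agent 1 picks item 1
Step 3: Agent 2 picks item 4
Step 4: Agent 3 picks item 3
Step 5: Sum = 2 + 1 + 4 + 3 = 10

10


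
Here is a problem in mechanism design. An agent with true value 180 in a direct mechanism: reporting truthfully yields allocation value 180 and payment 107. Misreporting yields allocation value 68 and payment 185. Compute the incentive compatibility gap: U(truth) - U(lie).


Step 1: U(truth) = value - payment = 180 - 107 = 73
Step 2: U(lie) = allocation - payment = 68 - 185 = -117
Step 3: IC gap = 73 - (-117) = 190

190


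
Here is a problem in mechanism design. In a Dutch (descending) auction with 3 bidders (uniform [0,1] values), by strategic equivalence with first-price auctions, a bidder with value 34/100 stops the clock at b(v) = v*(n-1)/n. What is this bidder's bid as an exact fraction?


Step 1: Dutch auctions are strategically equivalent to first-price auctions
Step 2: The equilibrium bid is b(v) = v*(n-1)/n
Step 3: b = 17/50 * 2/3
Step 4: b = 17/75

17/75


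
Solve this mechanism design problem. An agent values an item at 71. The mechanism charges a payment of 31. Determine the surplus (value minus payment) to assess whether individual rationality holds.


Step 1: Surplus = value - payment = 71 - 31 = 40
Step 2: IR is satisfied (surplus >= 0)

40


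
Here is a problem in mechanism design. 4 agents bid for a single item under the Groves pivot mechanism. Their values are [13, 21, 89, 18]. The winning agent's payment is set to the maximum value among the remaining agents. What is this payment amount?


Step 1: The efficient winner is agent 2 with value 89
Step 2: Other agents' values: [13, 21, 18]
Step 3: Pivot payment = max(others) = 21
Step 4: The winner pays 21

21


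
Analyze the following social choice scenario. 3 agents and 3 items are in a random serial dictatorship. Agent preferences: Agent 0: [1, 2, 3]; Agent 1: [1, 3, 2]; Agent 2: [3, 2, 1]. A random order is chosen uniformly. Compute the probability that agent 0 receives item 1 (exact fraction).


Step 1: Agent 0 wants item 1
Step 2: There are 6 possible orderings of agents
Step 3: In 3 orderings, agent 0 gets item 1
Step 4: Probability = 3/6 = 1/2

1/2


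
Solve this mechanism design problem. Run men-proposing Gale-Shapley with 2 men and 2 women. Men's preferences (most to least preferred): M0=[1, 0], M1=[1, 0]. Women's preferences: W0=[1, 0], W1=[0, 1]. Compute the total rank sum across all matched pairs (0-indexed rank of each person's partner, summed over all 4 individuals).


Step 1: Run Gale-Shapley (men propose, women hold best offer):
  M0 proposes to W1; she accepts
  M1 proposes to W1; rejected
  M1 proposes to W0; she accepts
Step 2: Final matching: W0-M1, W1-M0
Step 3: 0-indexed ranks (man's rank of his match, then woman's): 1 + 0 + 0 + 0
Step 4: Total rank sum = 1

1


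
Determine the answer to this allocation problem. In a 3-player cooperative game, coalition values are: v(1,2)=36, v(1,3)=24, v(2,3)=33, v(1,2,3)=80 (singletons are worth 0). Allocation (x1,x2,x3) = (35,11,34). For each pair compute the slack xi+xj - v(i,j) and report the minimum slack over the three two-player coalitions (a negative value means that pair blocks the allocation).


Step 1: Slack for coalition (1,2): x1+x2 - v12 = 46 - 36 = 10
Step 2: Slack for coalition (1,3): x1+x3 - v13 = 69 - 24 = 45
Step 3: Slack for coalition (2,3): x2+x3 - v23 = 45 - 33 = 12
Step 4: Minimum slack = min(10, 45, 12) = 10, attained by (1,2); no pair can gain by deviating, so the allocation is in the core

10


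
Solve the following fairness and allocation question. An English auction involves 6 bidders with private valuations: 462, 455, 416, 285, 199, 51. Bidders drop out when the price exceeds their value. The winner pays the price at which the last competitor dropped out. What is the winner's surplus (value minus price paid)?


Step 1: Identify the highest value: 462
Step 2: Identify the second-highest value: 455
Step 3: The final price = second-highest value = 455
Step 4: Surplus = 462 - 455 = 7

7


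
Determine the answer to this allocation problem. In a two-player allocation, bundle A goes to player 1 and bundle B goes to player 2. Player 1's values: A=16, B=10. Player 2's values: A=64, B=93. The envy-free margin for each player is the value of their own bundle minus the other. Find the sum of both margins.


Step 1: Player 1's margin = v1(A) - v1(B) = 16 - 10 = 6
Step 2: Player 2's margin = v2(B) - v2(A) = 93 - 64 = 29
Step 3: Total margin = 6 + 29 = 35

35


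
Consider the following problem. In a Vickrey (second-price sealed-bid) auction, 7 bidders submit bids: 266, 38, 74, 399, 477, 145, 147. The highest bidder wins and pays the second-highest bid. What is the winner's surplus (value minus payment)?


Step 1: Sort bids in descending order: 477, 399, 266, 147, 145, 74, 38
Step 2: The winning bid is the highest: 477
Step 3: The payment equals the second-highest bid: 399
Step 4: Surplus = winner's bid - payment = 477 - 399 = 78

78


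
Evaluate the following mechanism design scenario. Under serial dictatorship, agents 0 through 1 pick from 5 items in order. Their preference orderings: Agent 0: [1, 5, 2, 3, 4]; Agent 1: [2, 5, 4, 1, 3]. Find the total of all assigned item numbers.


Step 1: Agent 0 picks item 1
Step 2: Agent 1 picks item 2
Step 3: Sum = 1 + 2 = 3

3


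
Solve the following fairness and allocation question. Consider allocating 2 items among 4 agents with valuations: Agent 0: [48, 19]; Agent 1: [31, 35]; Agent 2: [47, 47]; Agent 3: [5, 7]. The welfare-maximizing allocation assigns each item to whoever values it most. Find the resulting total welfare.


Step 1: For each item, find the maximum value among all agents.
Step 2: Item 0 -> Agent 0 (value 48)
Step 3: Item 1 -> Agent 2 (value 47)
Step 4: Total welfare = 48 + 47 = 95

95


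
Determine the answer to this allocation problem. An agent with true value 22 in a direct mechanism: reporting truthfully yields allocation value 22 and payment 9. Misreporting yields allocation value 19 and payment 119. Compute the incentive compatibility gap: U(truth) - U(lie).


Step 1: U(truth) = value - payment = 22 - 9 = 13
Step 2: U(lie) = allocation - payment = 19 - 119 = -100
Step 3: IC gap = 13 - (-100) = 113

113


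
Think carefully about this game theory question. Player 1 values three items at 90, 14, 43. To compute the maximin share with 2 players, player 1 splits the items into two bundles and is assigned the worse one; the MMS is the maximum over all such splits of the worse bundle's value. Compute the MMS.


Step 1: Item values = 90, 14, 43
Step 2: Enumerate all 2-bundle partitions and take the smaller bundle:
  Partition 1: {90} vs {14,43} -> bundles 90, 57; min = 57
  Partition 2: {14} vs {90,43} -> bundles 14, 133; min = 14
  Partition 3: {43} vs {90,14} -> bundles 43, 104; min = 43
Step 3: MMS = max(57, 14, 43) = 57

57


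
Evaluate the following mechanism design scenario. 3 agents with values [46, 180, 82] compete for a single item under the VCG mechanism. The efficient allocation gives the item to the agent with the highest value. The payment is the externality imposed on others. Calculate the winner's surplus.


Step 1: The winner is the agent with the highest value: agent 1 with value 180
Step 2: Values of other agents: [46, 82]
Step 3: VCG payment = max of others' values = 82
Step 4: Surplus = 180 - 82 = 98

98


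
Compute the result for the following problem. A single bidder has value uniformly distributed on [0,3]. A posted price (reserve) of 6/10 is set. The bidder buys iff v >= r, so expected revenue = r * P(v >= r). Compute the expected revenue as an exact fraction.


Step 1: Posted price r = 3/5, value support [0,3]
Step 2: P(v >= r) = (3 - 3/5)/3 = 4/5
Step 3: Expected revenue = r * P(v >= r) = 3/5 * 4/5
Step 4: Revenue = 12/25

12/25


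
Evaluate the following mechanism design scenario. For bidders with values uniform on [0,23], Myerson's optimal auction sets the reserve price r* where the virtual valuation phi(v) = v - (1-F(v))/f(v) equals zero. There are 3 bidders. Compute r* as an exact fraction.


Step 1: For U[0,23], F(v) = v/23 and f(v) = 1/23
Step 2: phi(v) = v - (1 - v/23)/(1/23) = v - (23 - v) = 2v - 23
Step 3: Set phi(r*) = 0: 2r* - 23 = 0
Step 4: r* = 23/2 (the number of bidders n = 3 does not enter)

23/2


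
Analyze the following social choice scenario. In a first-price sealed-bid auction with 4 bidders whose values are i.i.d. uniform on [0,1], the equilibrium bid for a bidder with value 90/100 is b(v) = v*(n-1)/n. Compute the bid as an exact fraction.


Step 1: The symmetric BNE bidding function is b(v) = v * (n-1) / n
Step 2: Substitute v = 9/10 and n = 4
Step 3: b = 9/10 * 3/4
Step 4: b = 27/40

27/40


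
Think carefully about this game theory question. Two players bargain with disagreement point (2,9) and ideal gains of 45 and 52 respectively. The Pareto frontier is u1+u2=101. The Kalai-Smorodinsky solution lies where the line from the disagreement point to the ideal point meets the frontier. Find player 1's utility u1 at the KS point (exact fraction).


Step 1: At the KS point, (u1-d1)/r1 = (u2-d2)/r2 = t and u1+u2 = 101
Step 2: u1 = d1 + r1*t and u2 = d2 + r2*t, so (d1 + r1*t) + (d2 + r2*t) = 101
Step 3: t = (101 - 2 - 9)/(45 + 52) = 90/97
Step 4: u1 = d1 + r1*t = 2 + 45 * 90/97 = 4244/97
Step 5: (Check: u2 = d2 + r2*t = 5553/97; u1+u2 = 4244/97 + 5553/97 = 101, on the frontier.)

4244/97


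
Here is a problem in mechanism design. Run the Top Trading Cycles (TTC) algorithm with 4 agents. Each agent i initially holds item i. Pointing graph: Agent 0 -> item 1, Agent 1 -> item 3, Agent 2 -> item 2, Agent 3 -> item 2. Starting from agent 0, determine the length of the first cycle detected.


Step 1: Trace the pointer graph from agent 0: 0 -> 1 -> 3 -> 2 -> 2
Step 2: A cycle is detected when we revisit agent 2
Step 3: The cycle is: 2 -> 2
Step 4: Cycle length = 1

1


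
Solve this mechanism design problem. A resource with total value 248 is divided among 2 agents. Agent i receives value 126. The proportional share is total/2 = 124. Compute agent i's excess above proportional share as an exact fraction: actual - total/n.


Step 1: Proportional share = 248/2 = 124
Step 2: Agent's actual allocation = 126
Step 3: Excess = 126 - 124 = 2

2


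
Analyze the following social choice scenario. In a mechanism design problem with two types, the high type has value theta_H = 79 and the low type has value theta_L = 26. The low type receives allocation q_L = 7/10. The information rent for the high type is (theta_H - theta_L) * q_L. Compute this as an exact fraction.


Step 1: theta_H - theta_L = 79 - 26 = 53
Step 2: Information rent = (theta_H - theta_L) * q_L
Step 3: = 53 * 7/10
Step 4: = 371/10

371/10


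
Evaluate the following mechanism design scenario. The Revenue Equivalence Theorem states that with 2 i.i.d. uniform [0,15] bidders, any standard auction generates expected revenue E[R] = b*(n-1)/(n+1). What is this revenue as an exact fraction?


Step 1: By Revenue Equivalence, expected revenue = b*(n-1)/(n+1)
Step 2: Substituting n = 2, b = 15
Step 3: Revenue = 15*(2-1)/(2+1) = 15*1/3
Step 4: Revenue = 15/3 = 5

5


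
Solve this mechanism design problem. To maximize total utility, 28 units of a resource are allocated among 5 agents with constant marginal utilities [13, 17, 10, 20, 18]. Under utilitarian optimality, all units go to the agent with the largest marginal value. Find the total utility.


Step 1: The marginal utilities are [13, 17, 10, 20, 18]
Step 2: The highest marginal utility is 20
Step 3: All 28 units go to that agent
Step 4: Total utility = 20 * 28 = 560

560


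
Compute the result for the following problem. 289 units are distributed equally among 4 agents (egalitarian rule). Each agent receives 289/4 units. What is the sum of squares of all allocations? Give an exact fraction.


Step 1: Each agent's share = 289/4
Step 2: Square of each share = (289/4)^2 = 83521/16
Step 3: Sum of squares = 4 * 83521/16 = 83521/4

83521/4


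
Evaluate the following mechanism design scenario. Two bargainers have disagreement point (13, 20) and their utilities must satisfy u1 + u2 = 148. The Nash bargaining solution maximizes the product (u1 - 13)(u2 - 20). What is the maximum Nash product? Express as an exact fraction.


Step 1: The Nash solution splits surplus symmetrically above the disagreement point
Step 2: u1 = (total + d1 - d2)/2 = (148 + 13 - 20)/2 = 141/2
Step 3: u2 = (total - d1 + d2)/2 = (148 - 13 + 20)/2 = 155/2
Step 4: Nash product = (141/2 - 13) * (155/2 - 20)
Step 5: = 115/2 * 115/2 = 13225/4

13225/4


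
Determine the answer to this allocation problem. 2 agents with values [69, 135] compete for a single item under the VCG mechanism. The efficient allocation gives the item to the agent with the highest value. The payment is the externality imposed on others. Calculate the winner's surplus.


Step 1: The winner is the agent with the highest value: agent 1 with value 135
Step 2: Values of other agents: [69]
Step 3: VCG payment = max of others' values = 69
Step 4: Surplus = 135 - 69 = 66

66


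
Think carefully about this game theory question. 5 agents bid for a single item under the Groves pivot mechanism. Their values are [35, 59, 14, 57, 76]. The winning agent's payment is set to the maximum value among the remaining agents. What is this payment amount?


Step 1: The efficient winner is agent 4 with value 76
Step 2: Other agents' values: [35, 59, 14, 57]
Step 3: Pivot payment = max(others) = 59
Step 4: The winner pays 59

59


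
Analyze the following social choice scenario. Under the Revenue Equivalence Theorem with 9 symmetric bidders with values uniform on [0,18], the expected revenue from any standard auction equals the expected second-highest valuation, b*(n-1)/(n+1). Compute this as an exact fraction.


Step 1: By Revenue Equivalence, expected revenue = b*(n-1)/(n+1)
Step 2: Substituting n = 9, b = 18
Step 3: Revenue = 18*(9-1)/(9+1) = 18*8/10
Step 4: Revenue = 144/10 = 72/5

72/5


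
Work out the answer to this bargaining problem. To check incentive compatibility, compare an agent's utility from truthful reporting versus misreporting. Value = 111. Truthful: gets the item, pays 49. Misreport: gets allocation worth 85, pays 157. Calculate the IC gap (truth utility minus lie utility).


Step 1: U(truth) = value - payment = 111 - 49 = 62
Step 2: U(lie) = allocation - payment = 85 - 157 = -72
Step 3: IC gap = 62 - (-72) = 134

134


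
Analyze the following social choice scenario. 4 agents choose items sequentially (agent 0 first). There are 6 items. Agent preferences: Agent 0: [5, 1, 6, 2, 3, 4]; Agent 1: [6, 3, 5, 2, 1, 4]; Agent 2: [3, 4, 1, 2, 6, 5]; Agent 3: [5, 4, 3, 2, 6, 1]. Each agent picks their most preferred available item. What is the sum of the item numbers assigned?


Step 1: Agent 0 picks item 5
Step 2: Agent 1 picks item 6
Step 3: Agent 2 picks item 3
Step 4: Agent 3 picks item 4
Step 5: Sum = 5 + 6 + 3 + 4 = 18

18


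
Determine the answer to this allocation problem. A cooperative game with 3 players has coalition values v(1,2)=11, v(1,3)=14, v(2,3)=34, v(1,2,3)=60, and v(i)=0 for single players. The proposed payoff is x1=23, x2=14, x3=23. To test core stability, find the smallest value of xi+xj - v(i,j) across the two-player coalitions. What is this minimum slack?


Step 1: Slack for coalition (1,2): x1+x2 - v12 = 37 - 11 = 26
Step 2: Slack for coalition (1,3): x1+x3 - v13 = 46 - 14 = 32
Step 3: Slack for coalition (2,3): x2+x3 - v23 = 37 - 34 = 3
Step 4: Minimum slack = min(26, 32, 3) = 3, attained by (2,3); no pair can gain by deviating, so the allocation is in the core

3


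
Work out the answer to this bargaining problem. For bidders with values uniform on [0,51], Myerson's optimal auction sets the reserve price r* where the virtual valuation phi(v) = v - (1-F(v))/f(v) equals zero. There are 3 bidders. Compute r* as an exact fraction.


Step 1: For U[0,51], F(v) = v/51 and f(v) = 1/51
Step 2: phi(v) = v - (1 - v/51)/(1/51) = v - (51 - v) = 2v - 51
Step 3: Set phi(r*) = 0: 2r* - 51 = 0
Step 4: r* = 51/2 (the number of bidders n = 3 does not enter)

51/2


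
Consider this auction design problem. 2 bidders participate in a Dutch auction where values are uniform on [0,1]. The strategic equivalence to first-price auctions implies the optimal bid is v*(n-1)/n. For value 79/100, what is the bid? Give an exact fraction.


Step 1: Dutch auctions are strategically equivalent to first-price auctions
Step 2: The equilibrium bid is b(v) = v*(n-1)/n
Step 3: b = 79/100 * 1/2
Step 4: b = 79/200

79/200


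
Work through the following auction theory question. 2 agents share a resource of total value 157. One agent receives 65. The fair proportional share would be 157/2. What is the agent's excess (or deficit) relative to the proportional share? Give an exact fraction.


Step 1: Proportional share = 157/2
Step 2: Agent's actual allocation = 65
Step 3: Excess = 65 - 157/2 = -27/2

-27/2


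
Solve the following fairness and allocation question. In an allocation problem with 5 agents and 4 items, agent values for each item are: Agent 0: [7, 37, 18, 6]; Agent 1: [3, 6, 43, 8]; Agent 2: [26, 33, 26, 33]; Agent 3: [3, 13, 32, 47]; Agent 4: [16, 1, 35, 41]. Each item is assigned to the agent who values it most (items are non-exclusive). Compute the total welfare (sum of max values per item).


Step 1: For each item, find the maximum value among all agents.
Step 2: Item 0 -> Agent 2 (value 26)
Step 3: Item 1 -> Agent 0 (value 37)
Step 4: Item 2 -> Agent 1 (value 43)
Step 5: Item 3 -> Agent 3 (value 47)
Step 6: Total welfare = 26 + 37 + 43 + 47 = 153

153


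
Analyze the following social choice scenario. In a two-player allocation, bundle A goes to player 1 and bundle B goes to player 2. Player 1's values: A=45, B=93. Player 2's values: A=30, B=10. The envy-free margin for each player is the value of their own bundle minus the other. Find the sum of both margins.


Step 1: Player 1's margin = v1(A) - v1(B) = 45 - 93 = -48
Step 2: Player 2's margin = v2(B) - v2(A) = 10 - 30 = -20
Step 3: Total margin = -48 + -20 = -68

-68


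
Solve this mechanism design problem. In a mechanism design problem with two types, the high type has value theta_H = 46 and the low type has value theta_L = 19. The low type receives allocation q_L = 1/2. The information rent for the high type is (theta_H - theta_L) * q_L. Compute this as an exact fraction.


Step 1: theta_H - theta_L = 46 - 19 = 27
Step 2: Information rent = (theta_H - theta_L) * q_L
Step 3: = 27 * 1/2
Step 4: = 27/2

27/2


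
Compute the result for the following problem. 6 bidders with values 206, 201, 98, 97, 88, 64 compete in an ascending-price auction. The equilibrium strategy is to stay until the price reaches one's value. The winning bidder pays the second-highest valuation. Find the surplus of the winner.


Step 1: Identify the highest value: 206
Step 2: Identify the second-highest value: 201
Step 3: The final price = second-highest value = 201
Step 4: Surplus = 206 - 201 = 5

5
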